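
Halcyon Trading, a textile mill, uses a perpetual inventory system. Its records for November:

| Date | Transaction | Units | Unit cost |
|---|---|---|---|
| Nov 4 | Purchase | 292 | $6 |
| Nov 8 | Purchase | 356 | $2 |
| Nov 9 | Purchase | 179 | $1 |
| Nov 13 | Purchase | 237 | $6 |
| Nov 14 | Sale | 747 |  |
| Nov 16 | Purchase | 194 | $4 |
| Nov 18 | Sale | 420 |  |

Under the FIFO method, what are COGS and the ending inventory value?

Nov 14, 747 sold [FIFO — oldest first]: 292 @ $6 + 356 @ $2 + 99 @ $1 = $2,563
Nov 18, 420 sold [FIFO — oldest first]: 80 @ $1 + 237 @ $6 + 103 @ $4 = $1,914
Total COGS = $2,563 + $1,914 = $4,477
Ending inventory: 91 @ $4 = $364

COGS = $4,477; ending inventory = $364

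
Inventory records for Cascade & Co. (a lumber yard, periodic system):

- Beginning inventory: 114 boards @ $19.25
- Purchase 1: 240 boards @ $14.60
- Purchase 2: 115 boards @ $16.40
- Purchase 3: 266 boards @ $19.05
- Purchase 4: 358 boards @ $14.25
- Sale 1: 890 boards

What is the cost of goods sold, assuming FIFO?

Sale 1 (890) [FIFO — oldest first]: 114 @ $19.25 + 240 @ $14.60 + 115 @ $16.40 + 266 @ $19.05 + 155 @ $14.25 = $14,860.55
Ending inventory: 203 @ $14.25 = $2,892.75

COGS = $14,860.55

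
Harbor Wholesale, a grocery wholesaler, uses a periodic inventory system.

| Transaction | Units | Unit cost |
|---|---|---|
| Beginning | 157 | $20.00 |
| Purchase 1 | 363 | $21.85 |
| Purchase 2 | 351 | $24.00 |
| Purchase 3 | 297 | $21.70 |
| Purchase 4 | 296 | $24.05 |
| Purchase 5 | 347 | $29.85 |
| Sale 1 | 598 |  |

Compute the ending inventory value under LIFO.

Sale 1 (598) [LIFO — newest first]: 347 @ $29.85 + 251 @ $24.05 = $16,394.50
Ending inventory: 157 @ $20.00 + 363 @ $21.85 + 351 @ $24.00 + 297 @ $21.70 + 45 @ $24.05 = $27,022.70
Check: goods available $43,417.20 = COGS $16,394.50 + ending $27,022.70

Ending inventory = $27,022.70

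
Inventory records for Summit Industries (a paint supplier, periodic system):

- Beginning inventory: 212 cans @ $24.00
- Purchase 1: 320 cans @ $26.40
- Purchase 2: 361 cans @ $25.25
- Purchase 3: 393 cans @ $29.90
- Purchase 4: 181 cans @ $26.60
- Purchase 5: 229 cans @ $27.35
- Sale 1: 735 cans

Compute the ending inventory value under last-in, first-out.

Sale 1 (735) [LIFO — newest first]: 229 @ $27.35 + 181 @ $26.60 + 325 @ $29.90 = $20,795.25
Ending inventory: 212 @ $24.00 + 320 @ $26.40 + 361 @ $25.25 + 68 @ $29.90 = $24,684.45
Check: goods available $45,479.70 = COGS $20,795.25 + ending $24,684.45

Ending inventory = $24,684.45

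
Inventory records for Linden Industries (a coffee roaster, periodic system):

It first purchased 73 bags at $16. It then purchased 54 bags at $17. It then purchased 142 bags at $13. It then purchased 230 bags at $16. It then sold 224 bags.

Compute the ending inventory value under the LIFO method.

Sale 1 (224) [LIFO — newest first]: 224 @ $16 = $3,584
Ending inventory: 73 @ $16 + 54 @ $17 + 142 @ $13 + 6 @ $16 = $4,028

Ending inventory = $4,028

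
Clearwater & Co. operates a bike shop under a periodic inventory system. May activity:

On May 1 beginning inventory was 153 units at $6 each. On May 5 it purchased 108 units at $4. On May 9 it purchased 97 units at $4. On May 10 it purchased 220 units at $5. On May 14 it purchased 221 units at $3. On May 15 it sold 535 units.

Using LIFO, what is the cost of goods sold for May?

May 15, 535 sold [LIFO — newest first]: 221 @ $3 + 220 @ $5 + 94 @ $4 = $2,139
Ending inventory: 153 @ $6 + 108 @ $4 + 3 @ $4 = $1,362
Check: goods available $3,501 = COGS $2,139 + ending $1,362

COGS = $2,139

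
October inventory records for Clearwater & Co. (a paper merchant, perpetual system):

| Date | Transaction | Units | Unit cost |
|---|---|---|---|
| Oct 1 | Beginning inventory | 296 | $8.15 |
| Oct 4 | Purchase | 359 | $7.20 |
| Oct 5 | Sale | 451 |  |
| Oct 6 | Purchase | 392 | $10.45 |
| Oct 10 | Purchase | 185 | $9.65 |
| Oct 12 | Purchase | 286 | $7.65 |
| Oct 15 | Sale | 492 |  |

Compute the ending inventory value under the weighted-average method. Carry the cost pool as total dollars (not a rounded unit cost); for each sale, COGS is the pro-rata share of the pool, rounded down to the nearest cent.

After Oct 1: 296 on hand, pool $2,412.40 (≈ $8.1500 each)
After Oct 4: 655 on hand, pool $4,997.20 (≈ $7.6293 each)
Oct 5, sell 451: 451/655 × $4,997.20 → $3,440.82
After Oct 6: 596 on hand, pool $5,652.78 (≈ $9.4845 each)
After Oct 10: 781 on hand, pool $7,438.03 (≈ $9.5237 each)
After Oct 12: 1067 on hand, pool $9,625.93 (≈ $9.0215 each)
Oct 15, sell 492: 492/1067 × $9,625.93 → $4,438.57
Total COGS = $3,440.82 + $4,438.57 = $7,879.39
Ending inventory (cost pool remaining) = $5,187.36
Check: goods available $13,066.75 = COGS $7,879.39 + ending $5,187.36

Ending inventory = $5,187.36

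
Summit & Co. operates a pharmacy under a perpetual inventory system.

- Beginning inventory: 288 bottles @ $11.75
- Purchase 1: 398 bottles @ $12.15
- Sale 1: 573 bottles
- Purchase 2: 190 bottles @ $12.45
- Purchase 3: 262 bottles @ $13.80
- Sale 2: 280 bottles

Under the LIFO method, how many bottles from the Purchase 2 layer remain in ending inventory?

Sale 1 (573) [LIFO — newest first]: 398 @ $12.15 + 175 @ $11.75 = $6,891.95
Sale 2 (280) [LIFO — newest first]: 262 @ $13.80 + 18 @ $12.45 = $3,839.70
Total COGS = $6,891.95 + $3,839.70 = $10,731.65
Ending inventory: 113 @ $11.75 + 172 @ $12.45 = $3,469.15

172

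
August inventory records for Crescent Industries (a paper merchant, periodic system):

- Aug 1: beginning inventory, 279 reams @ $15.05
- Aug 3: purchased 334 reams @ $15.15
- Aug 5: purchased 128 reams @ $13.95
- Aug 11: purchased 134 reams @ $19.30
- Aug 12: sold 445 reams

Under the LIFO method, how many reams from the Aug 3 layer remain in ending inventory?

Aug 12, 445 sold [LIFO — newest first]: 134 @ $19.30 + 128 @ $13.95 + 183 @ $15.15 = $7,144.25
Ending inventory: 279 @ $15.05 + 151 @ $15.15 = $6,486.60

151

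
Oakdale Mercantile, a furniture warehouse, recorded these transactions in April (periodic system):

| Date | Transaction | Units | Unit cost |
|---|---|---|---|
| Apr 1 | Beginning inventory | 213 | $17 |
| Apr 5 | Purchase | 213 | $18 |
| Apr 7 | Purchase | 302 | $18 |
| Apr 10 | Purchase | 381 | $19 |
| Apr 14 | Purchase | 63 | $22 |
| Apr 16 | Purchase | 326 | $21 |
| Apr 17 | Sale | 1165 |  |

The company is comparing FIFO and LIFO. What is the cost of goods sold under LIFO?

FIFO COGS: 213 @ $17 + 213 @ $18 + 302 @ $18 + 381 @ $19 + 56 @ $22 = $21,362
LIFO COGS: 326 @ $21 + 63 @ $22 + 381 @ $19 + 302 @ $18 + 93 @ $18 = $22,581

COGS = $22,581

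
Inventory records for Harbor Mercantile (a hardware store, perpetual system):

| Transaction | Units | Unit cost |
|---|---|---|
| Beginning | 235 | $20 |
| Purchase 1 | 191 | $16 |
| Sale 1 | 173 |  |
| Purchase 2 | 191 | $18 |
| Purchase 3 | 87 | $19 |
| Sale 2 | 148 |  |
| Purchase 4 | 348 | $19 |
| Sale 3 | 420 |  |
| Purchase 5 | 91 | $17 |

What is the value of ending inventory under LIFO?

Ending inventory = $7,579

Sale 1 (173) [LIFO — newest first]: 173 @ $16 = $2,768
Sale 2 (148) [LIFO — newest first]: 87 @ $19 + 61 @ $18 = $2,751
Sale 3 (420) [LIFO — newest first]: 348 @ $19 + 72 @ $18 = $7,908
Total COGS = $2,768 + $2,751 + $7,908 = $13,427
Ending inventory: 235 @ $20 + 18 @ $16 + 58 @ $18 + 91 @ $17 = $7,579
Check: goods available $21,006 = COGS $13,427 + ending $7,579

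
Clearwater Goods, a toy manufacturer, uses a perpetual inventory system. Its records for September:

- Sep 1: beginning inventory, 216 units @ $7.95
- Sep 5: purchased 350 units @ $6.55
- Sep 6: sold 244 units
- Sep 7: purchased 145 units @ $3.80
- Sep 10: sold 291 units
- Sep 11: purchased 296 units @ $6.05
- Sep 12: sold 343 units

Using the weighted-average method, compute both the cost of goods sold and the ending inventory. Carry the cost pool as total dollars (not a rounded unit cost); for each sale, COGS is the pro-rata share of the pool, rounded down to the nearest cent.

COGS = $5,570.35; ending inventory = $781.15

After Sep 1: 216 on hand, pool $1,717.20 (≈ $7.9500 each)
After Sep 5: 566 on hand, pool $4,009.70 (≈ $7.0843 each)
Sep 6, sell 244: 244/566 × $4,009.70 → $1,728.56
After Sep 7: 467 on hand, pool $2,832.14 (≈ $6.0645 each)
Sep 10, sell 291: 291/467 × $2,832.14 → $1,764.78
After Sep 11: 472 on hand, pool $2,858.16 (≈ $6.0554 each)
Sep 12, sell 343: 343/472 × $2,858.16 → $2,077.01
Total COGS = $1,728.56 + $1,764.78 + $2,077.01 = $5,570.35
Ending inventory (cost pool remaining) = $781.15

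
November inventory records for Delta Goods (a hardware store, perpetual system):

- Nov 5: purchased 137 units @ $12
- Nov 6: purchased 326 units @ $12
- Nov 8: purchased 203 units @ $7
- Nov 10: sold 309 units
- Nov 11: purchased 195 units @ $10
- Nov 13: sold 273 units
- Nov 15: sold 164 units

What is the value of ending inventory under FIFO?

Nov 10, 309 sold [FIFO — oldest first]: 137 @ $12 + 172 @ $12 = $3,708
Nov 13, 273 sold [FIFO — oldest first]: 154 @ $12 + 119 @ $7 = $2,681
Nov 15, 164 sold [FIFO — oldest first]: 84 @ $7 + 80 @ $10 = $1,388
Total COGS = $3,708 + $2,681 + $1,388 = $7,777
Ending inventory: 115 @ $10 = $1,150
Check: goods available $8,927 = COGS $7,777 + ending $1,150

Ending inventory = $1,150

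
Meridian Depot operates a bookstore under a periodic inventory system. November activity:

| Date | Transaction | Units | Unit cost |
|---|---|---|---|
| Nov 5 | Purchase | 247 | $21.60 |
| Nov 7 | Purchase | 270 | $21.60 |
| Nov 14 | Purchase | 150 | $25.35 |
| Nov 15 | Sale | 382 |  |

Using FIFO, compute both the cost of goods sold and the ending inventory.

Nov 15, 382 sold [FIFO — oldest first]: 247 @ $21.60 + 135 @ $21.60 = $8,251.20
Ending inventory: 135 @ $21.60 + 150 @ $25.35 = $6,718.50
Check: goods available $14,969.70 = COGS $8,251.20 + ending $6,718.50

COGS = $8,251.20; ending inventory = $6,718.50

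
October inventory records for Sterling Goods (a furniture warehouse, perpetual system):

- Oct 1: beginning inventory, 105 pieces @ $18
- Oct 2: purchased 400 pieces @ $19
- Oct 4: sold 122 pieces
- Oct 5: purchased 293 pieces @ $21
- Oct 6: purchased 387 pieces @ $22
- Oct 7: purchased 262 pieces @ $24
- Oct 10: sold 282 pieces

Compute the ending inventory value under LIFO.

Oct 4, 122 sold [LIFO — newest first]: 122 @ $19 = $2,318
Oct 10, 282 sold [LIFO — newest first]: 262 @ $24 + 20 @ $22 = $6,728
Total COGS = $2,318 + $6,728 = $9,046
Ending inventory: 105 @ $18 + 278 @ $19 + 293 @ $21 + 367 @ $22 = $21,399

Ending inventory = $21,399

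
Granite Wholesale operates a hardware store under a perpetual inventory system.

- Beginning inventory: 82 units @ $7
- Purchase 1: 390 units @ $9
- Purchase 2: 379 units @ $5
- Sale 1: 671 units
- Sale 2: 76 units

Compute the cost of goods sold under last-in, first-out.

Sale 1 (671) [LIFO — newest first]: 379 @ $5 + 292 @ $9 = $4,523
Sale 2 (76) [LIFO — newest first]: 76 @ $9 = $684
Total COGS = $4,523 + $684 = $5,207
Ending inventory: 82 @ $7 + 22 @ $9 = $772

COGS = $5,207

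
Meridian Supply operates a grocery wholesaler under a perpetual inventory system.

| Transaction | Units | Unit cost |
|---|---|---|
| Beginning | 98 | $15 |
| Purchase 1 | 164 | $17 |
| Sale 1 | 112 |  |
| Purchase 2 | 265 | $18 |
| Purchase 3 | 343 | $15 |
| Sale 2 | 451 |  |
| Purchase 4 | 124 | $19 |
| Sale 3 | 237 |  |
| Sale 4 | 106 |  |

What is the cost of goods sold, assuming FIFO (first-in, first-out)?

Sale 1 (112) [FIFO — oldest first]: 98 @ $15 + 14 @ $17 = $1,708
Sale 2 (451) [FIFO — oldest first]: 150 @ $17 + 265 @ $18 + 36 @ $15 = $7,860
Sale 3 (237) [FIFO — oldest first]: 237 @ $15 = $3,555
Sale 4 (106) [FIFO — oldest first]: 70 @ $15 + 36 @ $19 = $1,734
Total COGS = $1,708 + $7,860 + $3,555 + $1,734 = $14,857
Ending inventory: 88 @ $19 = $1,672

COGS = $14,857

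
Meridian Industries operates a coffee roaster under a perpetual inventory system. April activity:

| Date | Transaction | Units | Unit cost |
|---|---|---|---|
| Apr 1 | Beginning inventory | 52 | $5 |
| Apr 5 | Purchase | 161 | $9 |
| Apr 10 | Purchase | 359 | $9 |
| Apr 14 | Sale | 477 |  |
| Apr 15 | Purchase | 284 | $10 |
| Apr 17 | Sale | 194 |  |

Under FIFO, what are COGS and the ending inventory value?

Apr 14, 477 sold [FIFO — oldest first]: 52 @ $5 + 161 @ $9 + 264 @ $9 = $4,085
Apr 17, 194 sold [FIFO — oldest first]: 95 @ $9 + 99 @ $10 = $1,845
Total COGS = $4,085 + $1,845 = $5,930
Ending inventory: 185 @ $10 = $1,850

COGS = $5,930; ending inventory = $1,850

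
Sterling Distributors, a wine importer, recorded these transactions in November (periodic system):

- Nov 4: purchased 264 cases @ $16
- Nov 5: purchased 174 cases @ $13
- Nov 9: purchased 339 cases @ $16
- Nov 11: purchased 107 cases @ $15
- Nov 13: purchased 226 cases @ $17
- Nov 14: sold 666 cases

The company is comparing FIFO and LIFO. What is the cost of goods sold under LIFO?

COGS = $10,775

FIFO COGS: 264 @ $16 + 174 @ $13 + 228 @ $16 = $10,134
LIFO COGS: 226 @ $17 + 107 @ $15 + 333 @ $16 = $10,775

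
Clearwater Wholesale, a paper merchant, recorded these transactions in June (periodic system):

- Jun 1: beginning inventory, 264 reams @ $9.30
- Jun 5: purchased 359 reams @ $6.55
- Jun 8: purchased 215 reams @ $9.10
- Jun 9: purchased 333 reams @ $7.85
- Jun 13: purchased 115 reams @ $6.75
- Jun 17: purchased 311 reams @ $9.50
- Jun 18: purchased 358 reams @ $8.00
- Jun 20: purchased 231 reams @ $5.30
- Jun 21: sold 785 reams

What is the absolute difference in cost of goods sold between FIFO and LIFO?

$330.55

FIFO COGS: 264 @ $9.30 + 359 @ $6.55 + 162 @ $9.10 = $6,280.85
LIFO COGS: 231 @ $5.30 + 358 @ $8.00 + 196 @ $9.50 = $5,950.30
Difference = |$6,280.85 − $5,950.30| = $330.55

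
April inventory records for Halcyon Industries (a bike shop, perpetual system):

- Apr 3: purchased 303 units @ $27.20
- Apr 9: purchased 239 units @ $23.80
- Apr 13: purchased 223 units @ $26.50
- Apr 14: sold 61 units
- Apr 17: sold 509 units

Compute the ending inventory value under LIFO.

Apr 14, 61 sold [LIFO — newest first]: 61 @ $26.50 = $1,616.50
Apr 17, 509 sold [LIFO — newest first]: 162 @ $26.50 + 239 @ $23.80 + 108 @ $27.20 = $12,918.80
Total COGS = $1,616.50 + $12,918.80 = $14,535.30
Ending inventory: 195 @ $27.20 = $5,304.00

Ending inventory = $5,304.00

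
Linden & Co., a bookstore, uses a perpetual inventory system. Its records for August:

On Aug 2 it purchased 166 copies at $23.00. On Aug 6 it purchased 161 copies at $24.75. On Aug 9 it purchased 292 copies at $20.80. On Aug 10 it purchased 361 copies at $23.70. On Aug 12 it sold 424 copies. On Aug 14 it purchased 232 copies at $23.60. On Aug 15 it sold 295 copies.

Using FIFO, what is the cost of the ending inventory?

Aug 12, 424 sold [FIFO — oldest first]: 166 @ $23.00 + 161 @ $24.75 + 97 @ $20.80 = $9,820.35
Aug 15, 295 sold [FIFO — oldest first]: 195 @ $20.80 + 100 @ $23.70 = $6,426.00
Total COGS = $9,820.35 + $6,426.00 = $16,246.35
Ending inventory: 261 @ $23.70 + 232 @ $23.60 = $11,660.90
Check: goods available $27,907.25 = COGS $16,246.35 + ending $11,660.90

Ending inventory = $11,660.90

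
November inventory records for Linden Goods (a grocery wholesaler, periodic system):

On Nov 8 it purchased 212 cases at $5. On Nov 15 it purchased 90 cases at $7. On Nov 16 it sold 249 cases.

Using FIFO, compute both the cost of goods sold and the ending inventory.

COGS = $1,319; ending inventory = $371

Nov 16, 249 sold [FIFO — oldest first]: 212 @ $5 + 37 @ $7 = $1,319
Ending inventory: 53 @ $7 = $371
Check: goods available $1,690 = COGS $1,319 + ending $371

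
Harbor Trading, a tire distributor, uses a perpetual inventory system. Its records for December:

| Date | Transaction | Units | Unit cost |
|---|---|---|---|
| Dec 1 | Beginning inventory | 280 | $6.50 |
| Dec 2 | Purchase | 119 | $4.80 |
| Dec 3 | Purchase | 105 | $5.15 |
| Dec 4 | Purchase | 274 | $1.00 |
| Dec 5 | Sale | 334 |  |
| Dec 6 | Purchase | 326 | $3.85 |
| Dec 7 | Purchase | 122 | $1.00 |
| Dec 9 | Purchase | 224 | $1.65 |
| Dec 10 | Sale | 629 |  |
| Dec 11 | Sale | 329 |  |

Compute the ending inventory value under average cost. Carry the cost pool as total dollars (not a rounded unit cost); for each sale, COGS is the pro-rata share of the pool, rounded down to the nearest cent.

After Dec 1: 280 on hand, pool $1,820.00 (≈ $6.5000 each)
After Dec 2: 399 on hand, pool $2,391.20 (≈ $5.9930 each)
After Dec 3: 504 on hand, pool $2,931.95 (≈ $5.8174 each)
After Dec 4: 778 on hand, pool $3,205.95 (≈ $4.1208 each)
Dec 5, sell 334: 334/778 × $3,205.95 → $1,376.33
After Dec 6: 770 on hand, pool $3,084.72 (≈ $4.0061 each)
After Dec 7: 892 on hand, pool $3,206.72 (≈ $3.5950 each)
After Dec 9: 1116 on hand, pool $3,576.32 (≈ $3.2046 each)
Dec 10, sell 629: 629/1116 × $3,576.32 → $2,015.68
Dec 11, sell 329: 329/487 × $1,560.64 → $1,054.31
Total COGS = $1,376.33 + $2,015.68 + $1,054.31 = $4,446.32
Ending inventory (cost pool remaining) = $506.33

Ending inventory = $506.33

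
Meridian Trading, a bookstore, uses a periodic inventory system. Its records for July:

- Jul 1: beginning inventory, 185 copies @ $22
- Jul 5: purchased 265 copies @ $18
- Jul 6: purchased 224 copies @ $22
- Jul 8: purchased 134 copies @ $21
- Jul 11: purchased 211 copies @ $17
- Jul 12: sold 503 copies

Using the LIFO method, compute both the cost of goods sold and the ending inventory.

COGS = $9,877; ending inventory = $10,292

Jul 12, 503 sold [LIFO — newest first]: 211 @ $17 + 134 @ $21 + 158 @ $22 = $9,877
Ending inventory: 185 @ $22 + 265 @ $18 + 66 @ $22 = $10,292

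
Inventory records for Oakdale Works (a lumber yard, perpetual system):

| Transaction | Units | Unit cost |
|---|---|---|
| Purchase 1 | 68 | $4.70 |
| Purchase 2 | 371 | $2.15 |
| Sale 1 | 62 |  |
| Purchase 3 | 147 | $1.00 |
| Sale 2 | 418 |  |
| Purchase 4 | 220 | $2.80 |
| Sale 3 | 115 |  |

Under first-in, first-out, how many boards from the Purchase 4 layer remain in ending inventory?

Sale 1 (62) [FIFO — oldest first]: 62 @ $4.70 = $291.40
Sale 2 (418) [FIFO — oldest first]: 6 @ $4.70 + 371 @ $2.15 + 41 @ $1.00 = $866.85
Sale 3 (115) [FIFO — oldest first]: 106 @ $1.00 + 9 @ $2.80 = $131.20
Total COGS = $291.40 + $866.85 + $131.20 = $1,289.45
Ending inventory: 211 @ $2.80 = $590.80

211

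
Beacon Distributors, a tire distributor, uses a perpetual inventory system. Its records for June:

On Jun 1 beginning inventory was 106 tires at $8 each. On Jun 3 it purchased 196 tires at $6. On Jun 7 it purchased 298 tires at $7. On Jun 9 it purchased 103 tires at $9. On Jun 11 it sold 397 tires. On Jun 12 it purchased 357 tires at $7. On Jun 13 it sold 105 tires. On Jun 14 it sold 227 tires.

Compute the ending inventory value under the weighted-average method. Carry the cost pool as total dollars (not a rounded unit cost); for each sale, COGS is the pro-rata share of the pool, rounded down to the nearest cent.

After Jun 1: 106 on hand, pool $848.00 (≈ $8.0000 each)
After Jun 3: 302 on hand, pool $2,024.00 (≈ $6.7020 each)
After Jun 7: 600 on hand, pool $4,110.00 (≈ $6.8500 each)
After Jun 9: 703 on hand, pool $5,037.00 (≈ $7.1650 each)
Jun 11, sell 397: 397/703 × $5,037.00 → $2,844.50
After Jun 12: 663 on hand, pool $4,691.50 (≈ $7.0762 each)
Jun 13, sell 105: 105/663 × $4,691.50 → $742.99
Jun 14, sell 227: 227/558 × $3,948.51 → $1,606.29
Total COGS = $2,844.50 + $742.99 + $1,606.29 = $5,193.78
Ending inventory (cost pool remaining) = $2,342.22

Ending inventory = $2,342.22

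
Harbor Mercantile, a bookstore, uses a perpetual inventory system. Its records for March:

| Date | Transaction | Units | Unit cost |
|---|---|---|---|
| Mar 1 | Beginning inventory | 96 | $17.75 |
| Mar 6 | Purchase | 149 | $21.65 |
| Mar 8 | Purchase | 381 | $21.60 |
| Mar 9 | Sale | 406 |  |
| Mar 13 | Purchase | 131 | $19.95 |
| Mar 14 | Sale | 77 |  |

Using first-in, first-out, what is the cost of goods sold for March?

COGS = $10,070.65

Mar 9, 406 sold [FIFO — oldest first]: 96 @ $17.75 + 149 @ $21.65 + 161 @ $21.60 = $8,407.45
Mar 14, 77 sold [FIFO — oldest first]: 77 @ $21.60 = $1,663.20
Total COGS = $8,407.45 + $1,663.20 = $10,070.65
Ending inventory: 143 @ $21.60 + 131 @ $19.95 = $5,702.25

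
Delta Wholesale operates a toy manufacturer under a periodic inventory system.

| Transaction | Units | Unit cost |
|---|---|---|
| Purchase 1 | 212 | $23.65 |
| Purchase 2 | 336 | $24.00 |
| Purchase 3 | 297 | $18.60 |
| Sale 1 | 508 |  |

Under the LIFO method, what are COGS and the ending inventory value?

COGS = $10,588.20; ending inventory = $8,013.80

Sale 1 (508) [LIFO — newest first]: 297 @ $18.60 + 211 @ $24.00 = $10,588.20
Ending inventory: 212 @ $23.65 + 125 @ $24.00 = $8,013.80
Check: goods available $18,602.00 = COGS $10,588.20 + ending $8,013.80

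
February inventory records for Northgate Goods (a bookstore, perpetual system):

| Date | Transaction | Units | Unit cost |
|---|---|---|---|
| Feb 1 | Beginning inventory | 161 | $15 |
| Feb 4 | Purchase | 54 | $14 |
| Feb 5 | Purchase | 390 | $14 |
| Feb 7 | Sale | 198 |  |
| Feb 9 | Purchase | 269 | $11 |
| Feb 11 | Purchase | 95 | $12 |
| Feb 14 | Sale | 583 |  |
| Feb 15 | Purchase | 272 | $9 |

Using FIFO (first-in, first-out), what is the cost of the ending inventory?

Feb 7, 198 sold [FIFO — oldest first]: 161 @ $15 + 37 @ $14 = $2,933
Feb 14, 583 sold [FIFO — oldest first]: 17 @ $14 + 390 @ $14 + 176 @ $11 = $7,634
Total COGS = $2,933 + $7,634 = $10,567
Ending inventory: 93 @ $11 + 95 @ $12 + 272 @ $9 = $4,611

Ending inventory = $4,611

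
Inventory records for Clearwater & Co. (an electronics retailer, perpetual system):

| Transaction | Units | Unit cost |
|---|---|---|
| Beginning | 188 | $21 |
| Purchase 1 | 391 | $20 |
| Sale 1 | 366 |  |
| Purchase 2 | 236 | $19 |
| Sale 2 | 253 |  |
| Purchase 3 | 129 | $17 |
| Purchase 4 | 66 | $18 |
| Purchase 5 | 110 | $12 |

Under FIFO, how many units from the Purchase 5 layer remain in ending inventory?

110

Sale 1 (366) [FIFO — oldest first]: 188 @ $21 + 178 @ $20 = $7,508
Sale 2 (253) [FIFO — oldest first]: 213 @ $20 + 40 @ $19 = $5,020
Total COGS = $7,508 + $5,020 = $12,528
Ending inventory: 196 @ $19 + 129 @ $17 + 66 @ $18 + 110 @ $12 = $8,425
Check: goods available $20,953 = COGS $12,528 + ending $8,425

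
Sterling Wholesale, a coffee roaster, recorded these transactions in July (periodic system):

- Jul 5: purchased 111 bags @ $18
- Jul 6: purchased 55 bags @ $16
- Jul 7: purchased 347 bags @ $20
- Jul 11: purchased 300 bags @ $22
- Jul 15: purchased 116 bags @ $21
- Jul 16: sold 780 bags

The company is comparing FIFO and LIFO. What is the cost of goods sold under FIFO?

FIFO COGS: 111 @ $18 + 55 @ $16 + 347 @ $20 + 267 @ $22 = $15,692
LIFO COGS: 116 @ $21 + 300 @ $22 + 347 @ $20 + 17 @ $16 = $16,248

COGS = $15,692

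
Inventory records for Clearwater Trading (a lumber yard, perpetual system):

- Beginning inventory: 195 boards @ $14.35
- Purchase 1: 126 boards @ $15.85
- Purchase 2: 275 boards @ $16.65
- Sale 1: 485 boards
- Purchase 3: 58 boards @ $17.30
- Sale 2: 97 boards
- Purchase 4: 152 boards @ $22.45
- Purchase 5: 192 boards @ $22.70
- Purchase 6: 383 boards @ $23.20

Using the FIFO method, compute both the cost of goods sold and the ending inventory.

Sale 1 (485) [FIFO — oldest first]: 195 @ $14.35 + 126 @ $15.85 + 164 @ $16.65 = $7,525.95
Sale 2 (97) [FIFO — oldest first]: 97 @ $16.65 = $1,615.05
Total COGS = $7,525.95 + $1,615.05 = $9,141.00
Ending inventory: 14 @ $16.65 + 58 @ $17.30 + 152 @ $22.45 + 192 @ $22.70 + 383 @ $23.20 = $17,892.90

COGS = $9,141.00; ending inventory = $17,892.90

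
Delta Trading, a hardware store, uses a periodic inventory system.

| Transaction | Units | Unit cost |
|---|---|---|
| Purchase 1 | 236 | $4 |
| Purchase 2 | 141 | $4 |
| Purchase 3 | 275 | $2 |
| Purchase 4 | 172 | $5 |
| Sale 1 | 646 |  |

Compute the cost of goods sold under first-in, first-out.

COGS = $2,046

Sale 1 (646) [FIFO — oldest first]: 236 @ $4 + 141 @ $4 + 269 @ $2 = $2,046
Ending inventory: 6 @ $2 + 172 @ $5 = $872
Check: goods available $2,918 = COGS $2,046 + ending $872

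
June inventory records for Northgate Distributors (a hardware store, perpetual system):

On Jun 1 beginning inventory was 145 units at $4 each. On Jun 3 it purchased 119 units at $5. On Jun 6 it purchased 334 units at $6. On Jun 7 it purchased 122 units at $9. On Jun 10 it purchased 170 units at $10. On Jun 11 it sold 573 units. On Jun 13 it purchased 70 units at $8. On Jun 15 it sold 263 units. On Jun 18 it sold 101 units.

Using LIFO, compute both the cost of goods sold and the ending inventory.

Jun 11, 573 sold [LIFO — newest first]: 170 @ $10 + 122 @ $9 + 281 @ $6 = $4,484
Jun 15, 263 sold [LIFO — newest first]: 70 @ $8 + 53 @ $6 + 119 @ $5 + 21 @ $4 = $1,557
Jun 18, 101 sold [LIFO — newest first]: 101 @ $4 = $404
Total COGS = $4,484 + $1,557 + $404 = $6,445
Ending inventory: 23 @ $4 = $92

COGS = $6,445; ending inventory = $92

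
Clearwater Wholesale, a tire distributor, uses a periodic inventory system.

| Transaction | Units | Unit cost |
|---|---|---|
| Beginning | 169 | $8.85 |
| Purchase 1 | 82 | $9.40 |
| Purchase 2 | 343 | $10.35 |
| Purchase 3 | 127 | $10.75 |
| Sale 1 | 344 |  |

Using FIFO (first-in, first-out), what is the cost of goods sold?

Sale 1 (344) [FIFO — oldest first]: 169 @ $8.85 + 82 @ $9.40 + 93 @ $10.35 = $3,229.00
Ending inventory: 250 @ $10.35 + 127 @ $10.75 = $3,952.75
Check: goods available $7,181.75 = COGS $3,229.00 + ending $3,952.75

COGS = $3,229.00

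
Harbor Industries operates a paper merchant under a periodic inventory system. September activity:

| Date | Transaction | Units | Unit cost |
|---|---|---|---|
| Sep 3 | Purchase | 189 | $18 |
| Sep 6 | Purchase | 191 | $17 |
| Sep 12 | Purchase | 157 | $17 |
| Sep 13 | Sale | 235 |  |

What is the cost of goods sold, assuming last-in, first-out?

Sep 13, 235 sold [LIFO — newest first]: 157 @ $17 + 78 @ $17 = $3,995
Ending inventory: 189 @ $18 + 113 @ $17 = $5,323

COGS = $3,995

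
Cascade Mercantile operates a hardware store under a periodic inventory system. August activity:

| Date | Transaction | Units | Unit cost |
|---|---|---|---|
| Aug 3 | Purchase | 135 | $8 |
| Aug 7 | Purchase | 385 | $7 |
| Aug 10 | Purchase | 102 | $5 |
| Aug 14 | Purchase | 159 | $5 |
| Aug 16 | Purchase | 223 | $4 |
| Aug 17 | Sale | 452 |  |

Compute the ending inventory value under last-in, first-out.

Aug 17, 452 sold [LIFO — newest first]: 223 @ $4 + 159 @ $5 + 70 @ $5 = $2,037
Ending inventory: 135 @ $8 + 385 @ $7 + 32 @ $5 = $3,935
Check: goods available $5,972 = COGS $2,037 + ending $3,935

Ending inventory = $3,935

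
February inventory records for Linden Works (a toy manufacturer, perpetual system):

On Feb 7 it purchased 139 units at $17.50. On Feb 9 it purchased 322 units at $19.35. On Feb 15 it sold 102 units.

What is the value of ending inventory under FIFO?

Ending inventory = $6,878.20

Feb 15, 102 sold [FIFO — oldest first]: 102 @ $17.50 = $1,785.00
Ending inventory: 37 @ $17.50 + 322 @ $19.35 = $6,878.20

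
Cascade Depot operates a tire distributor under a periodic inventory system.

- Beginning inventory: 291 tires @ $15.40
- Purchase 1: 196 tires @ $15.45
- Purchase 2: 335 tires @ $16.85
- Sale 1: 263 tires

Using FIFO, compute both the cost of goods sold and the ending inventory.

COGS = $4,050.20; ending inventory = $9,104.15

Sale 1 (263) [FIFO — oldest first]: 263 @ $15.40 = $4,050.20
Ending inventory: 28 @ $15.40 + 196 @ $15.45 + 335 @ $16.85 = $9,104.15
Check: goods available $13,154.35 = COGS $4,050.20 + ending $9,104.15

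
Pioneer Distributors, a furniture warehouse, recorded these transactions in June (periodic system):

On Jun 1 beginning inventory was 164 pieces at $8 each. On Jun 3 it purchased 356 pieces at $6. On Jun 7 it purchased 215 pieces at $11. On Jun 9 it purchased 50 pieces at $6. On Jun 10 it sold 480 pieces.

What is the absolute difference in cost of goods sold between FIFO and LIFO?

$747

FIFO COGS: 164 @ $8 + 316 @ $6 = $3,208
LIFO COGS: 50 @ $6 + 215 @ $11 + 215 @ $6 = $3,955
Difference = |$3,208 − $3,955| = $747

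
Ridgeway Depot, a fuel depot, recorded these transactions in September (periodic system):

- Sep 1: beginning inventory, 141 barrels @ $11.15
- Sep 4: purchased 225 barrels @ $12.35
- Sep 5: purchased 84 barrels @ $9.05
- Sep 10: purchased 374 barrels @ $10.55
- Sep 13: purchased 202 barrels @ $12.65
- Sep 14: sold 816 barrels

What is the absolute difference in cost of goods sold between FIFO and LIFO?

FIFO COGS: 141 @ $11.15 + 225 @ $12.35 + 84 @ $9.05 + 366 @ $10.55 = $8,972.40
LIFO COGS: 202 @ $12.65 + 374 @ $10.55 + 84 @ $9.05 + 156 @ $12.35 = $9,187.80
Difference = |$8,972.40 − $9,187.80| = $215.40

$215.40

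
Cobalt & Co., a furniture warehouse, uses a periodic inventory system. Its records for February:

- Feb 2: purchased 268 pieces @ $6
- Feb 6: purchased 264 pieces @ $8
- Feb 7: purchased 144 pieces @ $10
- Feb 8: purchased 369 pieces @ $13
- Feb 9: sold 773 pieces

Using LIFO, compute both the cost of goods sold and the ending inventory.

Feb 9, 773 sold [LIFO — newest first]: 369 @ $13 + 144 @ $10 + 260 @ $8 = $8,317
Ending inventory: 268 @ $6 + 4 @ $8 = $1,640

COGS = $8,317; ending inventory = $1,640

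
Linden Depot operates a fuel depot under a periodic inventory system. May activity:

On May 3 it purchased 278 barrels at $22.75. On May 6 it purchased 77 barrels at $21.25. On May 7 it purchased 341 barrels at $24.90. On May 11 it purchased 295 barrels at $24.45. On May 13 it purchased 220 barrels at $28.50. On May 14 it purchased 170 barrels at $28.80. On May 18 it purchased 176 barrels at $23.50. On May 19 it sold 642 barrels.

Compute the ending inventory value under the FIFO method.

Ending inventory = $23,859.35

May 19, 642 sold [FIFO — oldest first]: 278 @ $22.75 + 77 @ $21.25 + 287 @ $24.90 = $15,107.05
Ending inventory: 54 @ $24.90 + 295 @ $24.45 + 220 @ $28.50 + 170 @ $28.80 + 176 @ $23.50 = $23,859.35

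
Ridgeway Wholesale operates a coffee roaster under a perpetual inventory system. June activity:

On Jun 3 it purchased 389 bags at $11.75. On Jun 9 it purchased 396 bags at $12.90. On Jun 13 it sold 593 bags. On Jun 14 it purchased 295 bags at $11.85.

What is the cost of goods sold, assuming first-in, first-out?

Jun 13, 593 sold [FIFO — oldest first]: 389 @ $11.75 + 204 @ $12.90 = $7,202.35
Ending inventory: 192 @ $12.90 + 295 @ $11.85 = $5,972.55

COGS = $7,202.35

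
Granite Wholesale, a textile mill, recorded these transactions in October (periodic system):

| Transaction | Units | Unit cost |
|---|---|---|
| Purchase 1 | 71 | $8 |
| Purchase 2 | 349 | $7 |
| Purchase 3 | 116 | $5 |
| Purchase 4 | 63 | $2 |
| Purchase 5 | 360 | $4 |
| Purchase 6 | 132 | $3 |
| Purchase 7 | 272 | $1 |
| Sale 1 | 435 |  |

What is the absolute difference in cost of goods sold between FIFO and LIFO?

$2,294

FIFO COGS: 71 @ $8 + 349 @ $7 + 15 @ $5 = $3,086
LIFO COGS: 272 @ $1 + 132 @ $3 + 31 @ $4 = $792
Difference = |$3,086 − $792| = $2,294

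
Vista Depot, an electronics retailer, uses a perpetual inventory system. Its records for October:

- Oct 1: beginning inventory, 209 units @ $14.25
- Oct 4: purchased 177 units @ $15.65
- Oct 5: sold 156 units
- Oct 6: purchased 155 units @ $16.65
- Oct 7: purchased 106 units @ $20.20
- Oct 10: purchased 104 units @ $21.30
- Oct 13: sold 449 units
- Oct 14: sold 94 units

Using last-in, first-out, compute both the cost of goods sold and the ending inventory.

COGS = $11,944.45; ending inventory = $741.00

Oct 5, 156 sold [LIFO — newest first]: 156 @ $15.65 = $2,441.40
Oct 13, 449 sold [LIFO — newest first]: 104 @ $21.30 + 106 @ $20.20 + 155 @ $16.65 + 21 @ $15.65 + 63 @ $14.25 = $8,163.55
Oct 14, 94 sold [LIFO — newest first]: 94 @ $14.25 = $1,339.50
Total COGS = $2,441.40 + $8,163.55 + $1,339.50 = $11,944.45
Ending inventory: 52 @ $14.25 = $741.00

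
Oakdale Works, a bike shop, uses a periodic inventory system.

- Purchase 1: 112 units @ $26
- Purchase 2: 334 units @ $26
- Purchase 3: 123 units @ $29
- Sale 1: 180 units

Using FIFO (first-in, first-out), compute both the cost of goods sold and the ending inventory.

COGS = $4,680; ending inventory = $10,483

Sale 1 (180) [FIFO — oldest first]: 112 @ $26 + 68 @ $26 = $4,680
Ending inventory: 266 @ $26 + 123 @ $29 = $10,483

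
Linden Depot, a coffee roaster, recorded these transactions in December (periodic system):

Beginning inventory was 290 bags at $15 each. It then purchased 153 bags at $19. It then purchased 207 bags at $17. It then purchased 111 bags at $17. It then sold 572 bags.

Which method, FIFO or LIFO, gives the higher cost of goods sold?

LIFO

FIFO COGS: 290 @ $15 + 153 @ $19 + 129 @ $17 = $9,450
LIFO COGS: 111 @ $17 + 207 @ $17 + 153 @ $19 + 101 @ $15 = $9,828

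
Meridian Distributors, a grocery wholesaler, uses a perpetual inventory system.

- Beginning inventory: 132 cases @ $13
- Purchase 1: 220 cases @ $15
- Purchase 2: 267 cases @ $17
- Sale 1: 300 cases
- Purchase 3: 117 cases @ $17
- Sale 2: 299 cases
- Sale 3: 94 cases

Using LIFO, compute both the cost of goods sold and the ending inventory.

Sale 1 (300) [LIFO — newest first]: 267 @ $17 + 33 @ $15 = $5,034
Sale 2 (299) [LIFO — newest first]: 117 @ $17 + 182 @ $15 = $4,719
Sale 3 (94) [LIFO — newest first]: 5 @ $15 + 89 @ $13 = $1,232
Total COGS = $5,034 + $4,719 + $1,232 = $10,985
Ending inventory: 43 @ $13 = $559

COGS = $10,985; ending inventory = $559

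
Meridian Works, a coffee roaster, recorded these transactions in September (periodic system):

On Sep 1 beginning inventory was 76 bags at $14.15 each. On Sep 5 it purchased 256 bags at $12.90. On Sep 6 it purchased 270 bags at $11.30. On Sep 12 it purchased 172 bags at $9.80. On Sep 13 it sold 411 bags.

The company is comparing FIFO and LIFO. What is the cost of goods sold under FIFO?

FIFO COGS: 76 @ $14.15 + 256 @ $12.90 + 79 @ $11.30 = $5,270.50
LIFO COGS: 172 @ $9.80 + 239 @ $11.30 = $4,386.30

COGS = $5,270.50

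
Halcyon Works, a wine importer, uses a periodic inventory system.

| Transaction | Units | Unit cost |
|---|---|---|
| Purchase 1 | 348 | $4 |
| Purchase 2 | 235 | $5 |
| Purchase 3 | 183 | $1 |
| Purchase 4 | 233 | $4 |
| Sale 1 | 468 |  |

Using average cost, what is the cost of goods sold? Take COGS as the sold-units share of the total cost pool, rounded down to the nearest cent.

COGS = $1,724.90

Sale 1, sell 468: 468/999 × $3,682.00 → $1,724.90
Ending inventory (cost pool remaining) = $1,957.10
Check: goods available $3,682.00 = COGS $1,724.90 + ending $1,957.10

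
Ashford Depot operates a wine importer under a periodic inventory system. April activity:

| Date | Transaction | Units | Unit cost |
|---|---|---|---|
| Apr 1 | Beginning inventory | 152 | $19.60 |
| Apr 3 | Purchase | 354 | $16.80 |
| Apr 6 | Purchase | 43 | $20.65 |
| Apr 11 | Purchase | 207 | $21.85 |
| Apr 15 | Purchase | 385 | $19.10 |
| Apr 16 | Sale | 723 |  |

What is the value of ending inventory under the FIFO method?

Ending inventory = $8,074.55

Apr 16, 723 sold [FIFO — oldest first]: 152 @ $19.60 + 354 @ $16.80 + 43 @ $20.65 + 174 @ $21.85 = $13,616.25
Ending inventory: 33 @ $21.85 + 385 @ $19.10 = $8,074.55
Check: goods available $21,690.80 = COGS $13,616.25 + ending $8,074.55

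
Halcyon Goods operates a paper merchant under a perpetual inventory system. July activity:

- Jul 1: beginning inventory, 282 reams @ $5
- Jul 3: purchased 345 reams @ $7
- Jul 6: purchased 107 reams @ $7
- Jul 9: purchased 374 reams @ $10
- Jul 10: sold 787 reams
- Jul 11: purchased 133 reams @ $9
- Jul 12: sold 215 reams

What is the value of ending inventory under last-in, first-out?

Jul 10, 787 sold [LIFO — newest first]: 374 @ $10 + 107 @ $7 + 306 @ $7 = $6,631
Jul 12, 215 sold [LIFO — newest first]: 133 @ $9 + 39 @ $7 + 43 @ $5 = $1,685
Total COGS = $6,631 + $1,685 = $8,316
Ending inventory: 239 @ $5 = $1,195

Ending inventory = $1,195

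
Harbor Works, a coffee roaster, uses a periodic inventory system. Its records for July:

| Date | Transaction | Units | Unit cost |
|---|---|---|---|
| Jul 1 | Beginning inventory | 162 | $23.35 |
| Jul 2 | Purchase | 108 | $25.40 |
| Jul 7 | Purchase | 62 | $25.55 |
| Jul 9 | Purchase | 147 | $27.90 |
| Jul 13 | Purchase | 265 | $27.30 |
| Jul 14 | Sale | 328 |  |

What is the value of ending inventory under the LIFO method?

Jul 14, 328 sold [LIFO — newest first]: 265 @ $27.30 + 63 @ $27.90 = $8,992.20
Ending inventory: 162 @ $23.35 + 108 @ $25.40 + 62 @ $25.55 + 84 @ $27.90 = $10,453.60
Check: goods available $19,445.80 = COGS $8,992.20 + ending $10,453.60

Ending inventory = $10,453.60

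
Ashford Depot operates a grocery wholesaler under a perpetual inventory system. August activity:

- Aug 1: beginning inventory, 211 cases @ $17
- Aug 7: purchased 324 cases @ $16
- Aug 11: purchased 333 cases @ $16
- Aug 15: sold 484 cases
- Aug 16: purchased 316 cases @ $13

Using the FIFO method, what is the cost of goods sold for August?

COGS = $7,955

Aug 15, 484 sold [FIFO — oldest first]: 211 @ $17 + 273 @ $16 = $7,955
Ending inventory: 51 @ $16 + 333 @ $16 + 316 @ $13 = $10,252
Check: goods available $18,207 = COGS $7,955 + ending $10,252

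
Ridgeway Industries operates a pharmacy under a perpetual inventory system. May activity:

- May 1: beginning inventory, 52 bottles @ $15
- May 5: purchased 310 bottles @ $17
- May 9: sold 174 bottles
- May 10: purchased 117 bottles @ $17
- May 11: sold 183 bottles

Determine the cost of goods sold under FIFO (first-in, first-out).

COGS = $5,965

May 9, 174 sold [FIFO — oldest first]: 52 @ $15 + 122 @ $17 = $2,854
May 11, 183 sold [FIFO — oldest first]: 183 @ $17 = $3,111
Total COGS = $2,854 + $3,111 = $5,965
Ending inventory: 5 @ $17 + 117 @ $17 = $2,074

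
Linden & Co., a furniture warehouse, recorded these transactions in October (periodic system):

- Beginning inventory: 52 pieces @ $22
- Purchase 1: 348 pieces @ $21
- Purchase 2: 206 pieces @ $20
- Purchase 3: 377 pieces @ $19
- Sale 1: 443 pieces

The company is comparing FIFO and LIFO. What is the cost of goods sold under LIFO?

COGS = $8,483

FIFO COGS: 52 @ $22 + 348 @ $21 + 43 @ $20 = $9,312
LIFO COGS: 377 @ $19 + 66 @ $20 = $8,483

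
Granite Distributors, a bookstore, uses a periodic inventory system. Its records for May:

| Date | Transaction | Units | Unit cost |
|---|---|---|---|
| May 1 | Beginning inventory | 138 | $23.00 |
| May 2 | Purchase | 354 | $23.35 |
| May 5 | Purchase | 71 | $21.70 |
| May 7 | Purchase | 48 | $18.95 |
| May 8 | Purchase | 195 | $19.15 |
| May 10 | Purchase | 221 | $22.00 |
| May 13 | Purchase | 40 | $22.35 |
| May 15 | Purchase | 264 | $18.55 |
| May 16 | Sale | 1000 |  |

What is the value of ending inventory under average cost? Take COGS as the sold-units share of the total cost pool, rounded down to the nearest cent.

May 16, sell 1000: 1000/1331 × $28,277.65 → $21,245.41
Ending inventory (cost pool remaining) = $7,032.24

Ending inventory = $7,032.24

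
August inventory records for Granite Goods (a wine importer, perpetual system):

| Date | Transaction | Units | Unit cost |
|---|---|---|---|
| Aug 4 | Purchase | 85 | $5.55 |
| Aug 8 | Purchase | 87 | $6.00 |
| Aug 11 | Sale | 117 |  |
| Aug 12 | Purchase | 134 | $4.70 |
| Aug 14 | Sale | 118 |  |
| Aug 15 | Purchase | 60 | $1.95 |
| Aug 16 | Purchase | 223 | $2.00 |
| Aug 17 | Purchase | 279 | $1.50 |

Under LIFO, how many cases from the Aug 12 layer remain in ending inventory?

Aug 11, 117 sold [LIFO — newest first]: 87 @ $6.00 + 30 @ $5.55 = $688.50
Aug 14, 118 sold [LIFO — newest first]: 118 @ $4.70 = $554.60
Total COGS = $688.50 + $554.60 = $1,243.10
Ending inventory: 55 @ $5.55 + 16 @ $4.70 + 60 @ $1.95 + 223 @ $2.00 + 279 @ $1.50 = $1,361.95

16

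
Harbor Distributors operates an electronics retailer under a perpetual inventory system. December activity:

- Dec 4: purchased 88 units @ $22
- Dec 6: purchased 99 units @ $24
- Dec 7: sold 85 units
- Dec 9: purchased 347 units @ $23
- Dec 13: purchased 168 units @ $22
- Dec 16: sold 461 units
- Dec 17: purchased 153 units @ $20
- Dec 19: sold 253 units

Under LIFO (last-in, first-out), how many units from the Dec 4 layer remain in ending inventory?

Dec 7, 85 sold [LIFO — newest first]: 85 @ $24 = $2,040
Dec 16, 461 sold [LIFO — newest first]: 168 @ $22 + 293 @ $23 = $10,435
Dec 19, 253 sold [LIFO — newest first]: 153 @ $20 + 54 @ $23 + 14 @ $24 + 32 @ $22 = $5,342
Total COGS = $2,040 + $10,435 + $5,342 = $17,817
Ending inventory: 56 @ $22 = $1,232
Check: goods available $19,049 = COGS $17,817 + ending $1,232

56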